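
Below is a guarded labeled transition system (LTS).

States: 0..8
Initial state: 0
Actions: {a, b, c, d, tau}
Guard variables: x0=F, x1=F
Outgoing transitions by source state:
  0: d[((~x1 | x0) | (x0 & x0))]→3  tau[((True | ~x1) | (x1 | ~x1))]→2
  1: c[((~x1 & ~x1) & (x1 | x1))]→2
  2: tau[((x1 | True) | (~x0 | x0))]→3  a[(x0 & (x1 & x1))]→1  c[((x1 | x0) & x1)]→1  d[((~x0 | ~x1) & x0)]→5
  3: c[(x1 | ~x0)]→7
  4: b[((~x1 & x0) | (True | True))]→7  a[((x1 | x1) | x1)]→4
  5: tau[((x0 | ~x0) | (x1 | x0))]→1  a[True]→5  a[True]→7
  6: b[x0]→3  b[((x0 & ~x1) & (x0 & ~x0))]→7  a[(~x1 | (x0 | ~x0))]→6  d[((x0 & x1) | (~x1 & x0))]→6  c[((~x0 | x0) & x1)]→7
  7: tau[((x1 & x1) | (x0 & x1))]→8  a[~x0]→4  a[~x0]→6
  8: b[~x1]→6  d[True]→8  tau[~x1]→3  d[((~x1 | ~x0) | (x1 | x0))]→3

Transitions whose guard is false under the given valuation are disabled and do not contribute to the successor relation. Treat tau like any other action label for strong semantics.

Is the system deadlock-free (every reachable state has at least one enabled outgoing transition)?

Answer: DEADLOCK-FREE

Trace:
Reach set: {0,2,3,4,6,7}
  0: d→3  tau→2  [deg 2]
  2: tau→3  [deg 1]
  3: c→7  [deg 1]
  4: b→7  [deg 1]
  6: a→6  [deg 1]
  7: a→4  a→6  [deg 2]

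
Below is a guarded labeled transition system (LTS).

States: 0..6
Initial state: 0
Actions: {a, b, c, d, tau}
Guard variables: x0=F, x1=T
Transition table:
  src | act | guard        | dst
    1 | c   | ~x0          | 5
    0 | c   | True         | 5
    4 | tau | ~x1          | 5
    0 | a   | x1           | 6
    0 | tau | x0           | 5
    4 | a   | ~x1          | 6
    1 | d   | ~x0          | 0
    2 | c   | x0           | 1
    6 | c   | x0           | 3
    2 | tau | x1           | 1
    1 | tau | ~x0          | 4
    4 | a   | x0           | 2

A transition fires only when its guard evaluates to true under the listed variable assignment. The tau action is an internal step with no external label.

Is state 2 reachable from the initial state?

After dropping false guards: 6 live edges.
depth 0: {0}
depth 1: {5,6}  cumulative {0,5,6}
Reachable = {0,5,6}

Answer: UNREACHABLE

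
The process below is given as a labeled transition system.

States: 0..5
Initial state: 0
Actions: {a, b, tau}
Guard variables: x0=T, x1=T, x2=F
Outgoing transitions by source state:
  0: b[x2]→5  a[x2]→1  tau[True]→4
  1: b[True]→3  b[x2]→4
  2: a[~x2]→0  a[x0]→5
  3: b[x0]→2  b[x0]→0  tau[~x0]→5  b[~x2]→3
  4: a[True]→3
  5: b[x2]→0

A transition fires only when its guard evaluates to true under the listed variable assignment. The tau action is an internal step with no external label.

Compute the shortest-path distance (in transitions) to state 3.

BFS to 3:
  Layer 0: {0}
  Layer 1: {4}
  Layer 2: {3}
first hit 3 at d=2 via tau·a

Answer: 2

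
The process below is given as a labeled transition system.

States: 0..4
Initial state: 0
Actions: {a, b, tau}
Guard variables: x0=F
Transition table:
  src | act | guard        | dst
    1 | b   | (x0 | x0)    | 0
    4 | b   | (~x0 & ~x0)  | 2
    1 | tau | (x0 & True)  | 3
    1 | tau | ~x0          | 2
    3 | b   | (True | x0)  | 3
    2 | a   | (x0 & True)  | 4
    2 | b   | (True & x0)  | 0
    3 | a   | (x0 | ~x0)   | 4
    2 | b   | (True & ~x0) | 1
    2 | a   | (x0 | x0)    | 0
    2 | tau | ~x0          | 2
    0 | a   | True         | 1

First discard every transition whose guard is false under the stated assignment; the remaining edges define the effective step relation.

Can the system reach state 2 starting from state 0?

7 transition(s) survive guard evaluation.
Layer 0: {0}
Layer 1: {1}  cumulative {0,1}
Layer 2: {2}  cumulative {0,1,2}
R = {0,1,2}
Path to 2: a·tau

Answer: REACHABLE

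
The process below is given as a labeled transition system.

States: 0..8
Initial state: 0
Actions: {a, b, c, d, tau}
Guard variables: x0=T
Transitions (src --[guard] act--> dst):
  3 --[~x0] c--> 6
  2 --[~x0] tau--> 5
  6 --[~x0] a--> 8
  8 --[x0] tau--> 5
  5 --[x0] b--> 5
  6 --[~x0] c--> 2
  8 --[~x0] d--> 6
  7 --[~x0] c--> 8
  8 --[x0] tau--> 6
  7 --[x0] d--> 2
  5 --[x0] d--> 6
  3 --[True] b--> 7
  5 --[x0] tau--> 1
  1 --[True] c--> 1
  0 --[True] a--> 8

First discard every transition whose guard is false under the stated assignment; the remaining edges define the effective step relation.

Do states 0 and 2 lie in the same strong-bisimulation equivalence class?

Answer: NOT BISIMILAR

Trace:
Compute ~ classes (split until stable):
  π0 = {{0,1,2,3,4,5,6,7,8}}
  π1 = {{0},{1},{2,4,6},{3},{5},{7},{8}}
7 equivalence class(es) (converged in 2)
[0]={0}  [2]={2,4,6}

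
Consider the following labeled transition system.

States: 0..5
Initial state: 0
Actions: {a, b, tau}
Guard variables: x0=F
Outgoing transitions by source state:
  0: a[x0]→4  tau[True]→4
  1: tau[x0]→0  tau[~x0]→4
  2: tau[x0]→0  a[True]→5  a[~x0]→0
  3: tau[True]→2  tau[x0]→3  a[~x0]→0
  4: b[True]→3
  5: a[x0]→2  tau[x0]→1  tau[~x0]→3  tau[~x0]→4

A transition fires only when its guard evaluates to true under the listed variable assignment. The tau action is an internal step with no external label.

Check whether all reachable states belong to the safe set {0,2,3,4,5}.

Answer: INVARIANT HOLDS

Working:
Safe = {0,2,3,4,5}
Reach set: {0,2,3,4,5}
  0: ok
  2: ok
  3: ok
  4: ok
  5: ok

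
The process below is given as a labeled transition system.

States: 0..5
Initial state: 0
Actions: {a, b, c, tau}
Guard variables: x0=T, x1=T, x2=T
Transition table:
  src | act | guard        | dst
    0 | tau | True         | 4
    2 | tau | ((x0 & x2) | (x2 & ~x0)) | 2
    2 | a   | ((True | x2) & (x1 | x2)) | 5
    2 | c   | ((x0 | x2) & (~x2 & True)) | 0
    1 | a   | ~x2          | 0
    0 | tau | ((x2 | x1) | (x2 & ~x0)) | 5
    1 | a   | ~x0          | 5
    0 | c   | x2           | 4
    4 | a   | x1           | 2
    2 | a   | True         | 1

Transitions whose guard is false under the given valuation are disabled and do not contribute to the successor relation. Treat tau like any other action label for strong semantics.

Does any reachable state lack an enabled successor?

R = {0,1,2,4,5}
  0: c→4  tau→4  tau→5  [3 out]
  1: ∅  [STUCK]
  2: a→1  a→5  tau→2  [3 out]
  4: a→2  [1 out]
  5: ∅  [STUCK]
witness 1: tau·a·a

Answer: DEADLOCK at state 1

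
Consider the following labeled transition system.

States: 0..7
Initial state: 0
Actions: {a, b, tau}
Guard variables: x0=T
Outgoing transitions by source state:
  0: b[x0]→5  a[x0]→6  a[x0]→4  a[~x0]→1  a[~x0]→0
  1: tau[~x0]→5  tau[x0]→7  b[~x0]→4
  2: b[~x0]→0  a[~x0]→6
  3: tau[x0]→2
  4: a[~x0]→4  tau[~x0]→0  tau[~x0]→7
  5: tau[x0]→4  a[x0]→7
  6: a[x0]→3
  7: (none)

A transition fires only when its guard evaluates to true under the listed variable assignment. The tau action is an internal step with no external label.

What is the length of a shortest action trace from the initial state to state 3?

Answer: 2

Analysis:
Layered search for 3:
  depth 0: {0}
  depth 1: {4,5,6}
  depth 2: {3,7}
3 enters at depth 2; path a·a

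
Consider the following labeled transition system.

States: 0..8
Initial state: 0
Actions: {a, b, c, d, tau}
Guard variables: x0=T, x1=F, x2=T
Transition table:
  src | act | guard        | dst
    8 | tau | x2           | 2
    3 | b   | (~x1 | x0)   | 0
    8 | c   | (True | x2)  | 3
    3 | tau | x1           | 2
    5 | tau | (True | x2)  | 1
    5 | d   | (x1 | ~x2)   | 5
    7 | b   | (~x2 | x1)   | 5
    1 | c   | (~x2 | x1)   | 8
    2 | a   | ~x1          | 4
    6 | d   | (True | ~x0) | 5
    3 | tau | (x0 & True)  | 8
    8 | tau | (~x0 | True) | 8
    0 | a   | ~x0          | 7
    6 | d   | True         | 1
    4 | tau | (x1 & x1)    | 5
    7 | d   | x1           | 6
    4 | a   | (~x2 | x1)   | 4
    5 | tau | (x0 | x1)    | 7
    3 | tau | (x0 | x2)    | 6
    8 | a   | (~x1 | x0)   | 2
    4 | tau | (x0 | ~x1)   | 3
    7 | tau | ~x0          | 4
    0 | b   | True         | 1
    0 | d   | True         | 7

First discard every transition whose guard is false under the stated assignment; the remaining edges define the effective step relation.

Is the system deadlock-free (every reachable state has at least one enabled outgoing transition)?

Answer: DEADLOCK at state 1

Trace:
R = {0,1,7}
  0: b→1  d→7  [deg 2]
  1: ∅  [no exit]
  7: ∅  [no exit]
witness 1: b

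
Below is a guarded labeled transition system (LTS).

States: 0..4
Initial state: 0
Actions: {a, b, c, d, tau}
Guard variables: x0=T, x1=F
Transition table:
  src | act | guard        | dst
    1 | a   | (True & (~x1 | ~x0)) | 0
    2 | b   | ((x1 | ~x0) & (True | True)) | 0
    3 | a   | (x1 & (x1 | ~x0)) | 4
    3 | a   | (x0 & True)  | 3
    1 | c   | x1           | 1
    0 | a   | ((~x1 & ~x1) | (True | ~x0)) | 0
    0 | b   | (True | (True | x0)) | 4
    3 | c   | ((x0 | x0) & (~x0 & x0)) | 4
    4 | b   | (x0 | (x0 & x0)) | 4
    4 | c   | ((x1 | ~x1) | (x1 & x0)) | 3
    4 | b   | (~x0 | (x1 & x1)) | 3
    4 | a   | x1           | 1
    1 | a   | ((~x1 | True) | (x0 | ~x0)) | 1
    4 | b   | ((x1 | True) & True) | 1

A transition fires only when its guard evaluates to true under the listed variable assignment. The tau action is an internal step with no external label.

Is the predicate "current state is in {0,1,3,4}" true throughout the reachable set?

Answer: INVARIANT HOLDS

Trace:
Allowed set {0,1,3,4}
Reach set: {0,1,3,4}
  0: ✓
  1: ✓
  3: ✓
  4: ✓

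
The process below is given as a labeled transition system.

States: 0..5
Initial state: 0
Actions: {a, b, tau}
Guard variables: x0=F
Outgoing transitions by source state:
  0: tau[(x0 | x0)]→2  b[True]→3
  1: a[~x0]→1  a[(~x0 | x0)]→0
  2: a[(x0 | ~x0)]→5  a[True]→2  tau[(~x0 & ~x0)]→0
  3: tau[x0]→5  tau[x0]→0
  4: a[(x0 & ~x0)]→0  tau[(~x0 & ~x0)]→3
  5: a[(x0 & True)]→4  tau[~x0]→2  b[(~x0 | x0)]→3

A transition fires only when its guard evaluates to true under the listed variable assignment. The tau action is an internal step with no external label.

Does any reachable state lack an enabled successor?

Answer: DEADLOCK at state 3

Working:
R = {0,3}
  0: b→3  [deg 1]
  3: ∅  [no exit]
Path to 3: b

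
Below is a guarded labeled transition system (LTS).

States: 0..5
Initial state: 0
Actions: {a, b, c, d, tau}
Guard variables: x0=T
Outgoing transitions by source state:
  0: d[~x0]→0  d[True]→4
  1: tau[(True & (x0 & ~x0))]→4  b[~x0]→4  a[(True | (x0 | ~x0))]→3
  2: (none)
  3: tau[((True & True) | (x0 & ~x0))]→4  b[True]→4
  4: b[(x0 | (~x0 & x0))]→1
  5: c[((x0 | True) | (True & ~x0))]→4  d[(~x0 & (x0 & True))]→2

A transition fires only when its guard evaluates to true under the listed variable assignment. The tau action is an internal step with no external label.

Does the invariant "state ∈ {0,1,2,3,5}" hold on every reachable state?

Inv-set: {0,1,2,3,5}
R = {0,1,3,4}
  0: safe
  1: safe
  3: safe
  4: VIOLATES
witness against invariant: d → 4

Answer: INVARIANT VIOLATED at state 4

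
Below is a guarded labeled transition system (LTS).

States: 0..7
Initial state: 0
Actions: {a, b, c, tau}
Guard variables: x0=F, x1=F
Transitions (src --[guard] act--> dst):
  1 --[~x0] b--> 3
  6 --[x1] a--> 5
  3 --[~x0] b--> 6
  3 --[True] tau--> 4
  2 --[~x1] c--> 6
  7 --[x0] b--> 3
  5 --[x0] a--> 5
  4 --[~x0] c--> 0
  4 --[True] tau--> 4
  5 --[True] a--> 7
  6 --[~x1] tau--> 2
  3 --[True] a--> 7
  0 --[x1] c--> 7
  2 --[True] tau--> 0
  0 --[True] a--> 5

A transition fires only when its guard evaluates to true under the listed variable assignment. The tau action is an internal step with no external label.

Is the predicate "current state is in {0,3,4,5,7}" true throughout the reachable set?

Inv-set: {0,3,4,5,7}
Reachable = {0,5,7}
  0: ✓
  5: ✓
  7: ✓

Answer: INVARIANT HOLDS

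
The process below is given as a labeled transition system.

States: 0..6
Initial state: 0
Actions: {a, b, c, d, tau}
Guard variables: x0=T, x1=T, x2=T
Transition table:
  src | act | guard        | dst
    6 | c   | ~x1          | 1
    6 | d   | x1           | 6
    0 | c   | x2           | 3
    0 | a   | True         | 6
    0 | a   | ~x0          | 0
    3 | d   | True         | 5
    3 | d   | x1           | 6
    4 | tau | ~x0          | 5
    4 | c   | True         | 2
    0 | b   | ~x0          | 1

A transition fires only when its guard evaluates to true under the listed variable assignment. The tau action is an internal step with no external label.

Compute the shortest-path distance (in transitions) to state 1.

BFS to 1:
  L0 = {0}
  L1 = {3,6}
  L2 = {5}
1 never appears.

Answer: UNREACHABLE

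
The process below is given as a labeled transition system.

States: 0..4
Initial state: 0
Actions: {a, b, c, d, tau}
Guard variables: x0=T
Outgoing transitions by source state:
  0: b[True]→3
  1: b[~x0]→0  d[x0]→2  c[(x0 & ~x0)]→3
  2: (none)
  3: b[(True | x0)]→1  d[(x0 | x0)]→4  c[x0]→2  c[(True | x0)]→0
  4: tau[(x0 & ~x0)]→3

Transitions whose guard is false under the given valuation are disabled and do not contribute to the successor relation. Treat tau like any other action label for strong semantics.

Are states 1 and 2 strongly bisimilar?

Refine partition for ~:
  round 0: {{0,1,2,3,4}}
  round 1: {{0},{1},{2,4},{3}}
4 equivalence class(es) (converged in 2)
1∈{1}, 2∈{2,4}

Answer: NOT BISIMILAR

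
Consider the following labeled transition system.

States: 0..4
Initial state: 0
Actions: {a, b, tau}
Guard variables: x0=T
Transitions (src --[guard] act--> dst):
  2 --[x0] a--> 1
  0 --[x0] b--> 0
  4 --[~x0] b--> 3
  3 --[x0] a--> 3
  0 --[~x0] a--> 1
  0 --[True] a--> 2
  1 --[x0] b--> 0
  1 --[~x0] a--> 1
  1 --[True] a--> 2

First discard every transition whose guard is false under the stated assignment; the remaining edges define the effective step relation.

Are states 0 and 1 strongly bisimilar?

Answer: BISIMILAR

Trace:
Refine partition for ~:
  P[0] = {{0,1,2,3,4}}
  P[1] = {{0,1},{2,3},{4}}
  P[2] = {{0,1},{2},{3},{4}}
4 equivalence class(es) (converged in 3)
0∈{0,1}, 1∈{0,1}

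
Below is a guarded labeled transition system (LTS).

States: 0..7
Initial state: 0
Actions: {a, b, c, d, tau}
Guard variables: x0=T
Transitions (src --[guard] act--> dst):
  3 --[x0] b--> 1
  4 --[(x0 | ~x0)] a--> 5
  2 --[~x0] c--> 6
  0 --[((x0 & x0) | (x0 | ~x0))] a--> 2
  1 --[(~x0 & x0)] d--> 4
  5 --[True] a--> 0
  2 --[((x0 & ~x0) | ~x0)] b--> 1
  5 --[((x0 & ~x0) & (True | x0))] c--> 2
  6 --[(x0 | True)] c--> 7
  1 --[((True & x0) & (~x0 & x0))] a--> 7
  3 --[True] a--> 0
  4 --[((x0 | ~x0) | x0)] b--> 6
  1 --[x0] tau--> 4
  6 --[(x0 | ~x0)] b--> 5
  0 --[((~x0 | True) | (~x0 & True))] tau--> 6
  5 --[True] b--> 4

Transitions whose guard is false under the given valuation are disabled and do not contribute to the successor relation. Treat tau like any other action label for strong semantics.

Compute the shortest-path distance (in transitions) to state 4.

BFS to 4:
  L0 = {0}
  L1 = {2,6}
  L2 = {5,7}
  L3 = {4}
depth(4)=3, e.g. tau·b·b

Answer: 3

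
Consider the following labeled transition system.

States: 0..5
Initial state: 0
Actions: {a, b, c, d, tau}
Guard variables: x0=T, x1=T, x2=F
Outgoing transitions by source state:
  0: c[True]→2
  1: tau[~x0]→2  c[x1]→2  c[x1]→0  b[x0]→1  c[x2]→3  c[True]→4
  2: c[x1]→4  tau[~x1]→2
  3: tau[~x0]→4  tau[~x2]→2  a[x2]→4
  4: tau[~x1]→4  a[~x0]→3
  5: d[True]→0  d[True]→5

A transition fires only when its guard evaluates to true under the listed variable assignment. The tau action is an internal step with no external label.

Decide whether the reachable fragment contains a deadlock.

Reachable = {0,2,4}
  0: c→2  [1 exit(s)]
  2: c→4  [1 exit(s)]
  4: ∅  [no exit]
trace reaching 4: c·c

Answer: DEADLOCK at state 4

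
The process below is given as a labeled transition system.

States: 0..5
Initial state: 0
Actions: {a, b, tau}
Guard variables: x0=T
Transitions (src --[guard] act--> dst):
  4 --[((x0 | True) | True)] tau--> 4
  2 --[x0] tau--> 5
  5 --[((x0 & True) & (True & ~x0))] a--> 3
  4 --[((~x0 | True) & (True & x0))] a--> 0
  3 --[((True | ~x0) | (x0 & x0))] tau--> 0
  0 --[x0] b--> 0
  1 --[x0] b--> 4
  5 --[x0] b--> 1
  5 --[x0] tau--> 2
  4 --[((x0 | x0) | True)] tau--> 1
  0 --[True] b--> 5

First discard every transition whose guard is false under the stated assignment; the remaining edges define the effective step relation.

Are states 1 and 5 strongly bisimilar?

Answer: NOT BISIMILAR

Analysis:
Bisimulation quotient by refinement:
  round 0: {{0,1,2,3,4,5}}
  round 1: {{0,1},{2,3},{4},{5}}
  round 2: {{0},{1},{2},{3},{4},{5}}
6 equivalence class(es) (converged in 3)
class of 1: {1}; class of 5: {5}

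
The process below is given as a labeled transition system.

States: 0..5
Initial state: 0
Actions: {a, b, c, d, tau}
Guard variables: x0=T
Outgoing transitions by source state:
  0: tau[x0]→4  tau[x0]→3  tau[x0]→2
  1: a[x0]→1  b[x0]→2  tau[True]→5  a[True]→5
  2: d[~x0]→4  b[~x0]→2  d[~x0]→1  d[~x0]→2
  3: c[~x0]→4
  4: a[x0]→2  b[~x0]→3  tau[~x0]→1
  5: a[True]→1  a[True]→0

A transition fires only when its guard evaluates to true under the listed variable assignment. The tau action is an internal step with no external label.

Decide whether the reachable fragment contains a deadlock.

Answer: DEADLOCK at state 2

Working:
Reach set: {0,2,3,4}
  0: tau→2  tau→3  tau→4  [3 exit(s)]
  2: ∅  [deadlock]
  3: ∅  [deadlock]
  4: a→2  [1 exit(s)]
witness 2: tau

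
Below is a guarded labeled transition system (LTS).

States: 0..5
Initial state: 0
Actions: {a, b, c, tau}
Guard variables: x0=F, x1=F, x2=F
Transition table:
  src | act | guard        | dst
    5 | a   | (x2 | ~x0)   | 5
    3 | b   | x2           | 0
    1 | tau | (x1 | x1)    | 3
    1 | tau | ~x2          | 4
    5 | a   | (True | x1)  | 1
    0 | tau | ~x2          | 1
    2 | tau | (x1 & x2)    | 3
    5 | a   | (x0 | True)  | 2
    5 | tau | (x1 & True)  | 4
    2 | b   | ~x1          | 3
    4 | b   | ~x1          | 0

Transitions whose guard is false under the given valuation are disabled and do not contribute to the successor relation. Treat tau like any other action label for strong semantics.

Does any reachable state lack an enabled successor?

Answer: DEADLOCK-FREE

Analysis:
Reach set: {0,1,4}
  0: tau→1  [deg 1]
  1: tau→4  [deg 1]
  4: b→0  [deg 1]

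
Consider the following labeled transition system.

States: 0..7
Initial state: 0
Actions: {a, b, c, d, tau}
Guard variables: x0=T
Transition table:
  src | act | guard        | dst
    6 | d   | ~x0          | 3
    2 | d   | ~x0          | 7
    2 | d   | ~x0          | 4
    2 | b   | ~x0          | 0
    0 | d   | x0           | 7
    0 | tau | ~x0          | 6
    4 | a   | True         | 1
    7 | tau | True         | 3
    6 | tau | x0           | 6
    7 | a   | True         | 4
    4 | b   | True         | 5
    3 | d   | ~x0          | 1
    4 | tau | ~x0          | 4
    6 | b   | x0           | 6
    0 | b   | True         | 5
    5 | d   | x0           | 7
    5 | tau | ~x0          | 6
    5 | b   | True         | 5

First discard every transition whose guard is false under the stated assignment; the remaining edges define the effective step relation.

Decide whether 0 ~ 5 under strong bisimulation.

Answer: BISIMILAR

Analysis:
Compute ~ classes (split until stable):
  π0 = {{0,1,2,3,4,5,6,7}}
  π1 = {{0,5},{1,2,3},{4},{6},{7}}
5 equivalence class(es) (converged in 2)
0∈{0,5}, 5∈{0,5}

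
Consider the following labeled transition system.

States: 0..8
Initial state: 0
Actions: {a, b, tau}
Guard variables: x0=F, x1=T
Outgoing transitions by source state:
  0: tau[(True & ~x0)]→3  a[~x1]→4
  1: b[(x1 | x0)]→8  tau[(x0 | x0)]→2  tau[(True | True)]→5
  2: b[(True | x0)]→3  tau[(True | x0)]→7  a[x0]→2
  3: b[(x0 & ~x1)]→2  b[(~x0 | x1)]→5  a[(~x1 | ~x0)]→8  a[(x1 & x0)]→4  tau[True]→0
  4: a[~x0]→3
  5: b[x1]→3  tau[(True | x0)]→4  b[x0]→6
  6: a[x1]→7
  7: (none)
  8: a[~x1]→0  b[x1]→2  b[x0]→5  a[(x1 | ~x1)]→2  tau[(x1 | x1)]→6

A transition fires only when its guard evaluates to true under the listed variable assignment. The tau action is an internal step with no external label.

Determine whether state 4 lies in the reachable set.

Guard filter leaves 15 enabled edge(s).
L0 = {0}
L1 = {3}  now seen {0,3}
L2 = {5,8}  now seen {0,3,5,8}
L3 = {2,4,6}  now seen {0,2,3,4,5,6,8}
L4 = {7}  now seen {0,2,3,4,5,6,7,8}
R = {0,2,3,4,5,6,7,8}
witness 4: tau·b·tau

Answer: REACHABLE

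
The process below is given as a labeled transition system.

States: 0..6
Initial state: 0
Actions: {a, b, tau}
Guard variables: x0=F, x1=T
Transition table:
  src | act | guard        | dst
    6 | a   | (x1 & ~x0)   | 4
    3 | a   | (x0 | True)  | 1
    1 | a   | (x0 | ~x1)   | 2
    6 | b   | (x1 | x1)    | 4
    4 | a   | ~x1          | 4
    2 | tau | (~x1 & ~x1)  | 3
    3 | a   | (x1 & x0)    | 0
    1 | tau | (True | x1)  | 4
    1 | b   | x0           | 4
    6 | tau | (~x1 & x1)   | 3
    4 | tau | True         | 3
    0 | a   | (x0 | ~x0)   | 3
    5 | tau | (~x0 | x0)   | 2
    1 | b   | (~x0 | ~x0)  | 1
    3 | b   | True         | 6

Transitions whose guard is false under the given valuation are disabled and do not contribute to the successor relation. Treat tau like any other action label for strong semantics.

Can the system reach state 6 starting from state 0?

9 transition(s) survive guard evaluation.
L0 = {0}
L1 = {3}  total {0,3}
L2 = {1,6}  total {0,1,3,6}
L3 = {4}  total {0,1,3,4,6}
Reachable = {0,1,3,4,6}
Path to 6: a·b

Answer: REACHABLE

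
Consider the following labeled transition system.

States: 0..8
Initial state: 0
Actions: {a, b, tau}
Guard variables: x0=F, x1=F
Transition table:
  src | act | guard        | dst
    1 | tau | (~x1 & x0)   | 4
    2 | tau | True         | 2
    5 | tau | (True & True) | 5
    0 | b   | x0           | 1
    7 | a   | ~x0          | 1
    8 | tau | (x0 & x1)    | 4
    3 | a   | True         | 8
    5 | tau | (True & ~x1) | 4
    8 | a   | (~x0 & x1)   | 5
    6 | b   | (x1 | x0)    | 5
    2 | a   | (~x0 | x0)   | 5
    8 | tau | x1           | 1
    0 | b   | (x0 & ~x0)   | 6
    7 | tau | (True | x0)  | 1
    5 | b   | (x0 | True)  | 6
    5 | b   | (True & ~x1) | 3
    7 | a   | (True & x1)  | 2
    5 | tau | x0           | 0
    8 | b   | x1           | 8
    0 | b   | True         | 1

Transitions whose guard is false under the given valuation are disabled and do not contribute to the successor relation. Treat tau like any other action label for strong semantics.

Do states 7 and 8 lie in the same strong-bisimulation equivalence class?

Refine partition for ~:
  P[0] = {{0,1,2,3,4,5,6,7,8}}
  P[1] = {{0},{1,4,6,8},{2,7},{3},{5}}
  P[2] = {{0},{1,4,6,8},{2},{3},{5},{7}}
stable after 3 split(s): 6 block(s)
[7]={7}  [8]={1,4,6,8}

Answer: NOT BISIMILAR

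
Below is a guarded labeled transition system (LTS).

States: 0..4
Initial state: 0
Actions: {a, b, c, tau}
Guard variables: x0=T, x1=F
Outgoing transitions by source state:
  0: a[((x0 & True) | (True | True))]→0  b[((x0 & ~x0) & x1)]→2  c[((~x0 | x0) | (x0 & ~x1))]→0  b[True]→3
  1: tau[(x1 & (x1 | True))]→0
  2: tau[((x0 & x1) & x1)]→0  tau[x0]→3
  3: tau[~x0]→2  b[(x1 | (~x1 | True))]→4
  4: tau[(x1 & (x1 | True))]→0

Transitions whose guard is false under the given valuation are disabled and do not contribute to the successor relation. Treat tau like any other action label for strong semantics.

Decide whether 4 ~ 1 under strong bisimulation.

Refine partition for ~:
  π0 = {{0,1,2,3,4}}
  π1 = {{0},{1,4},{2},{3}}
stable after 2 split(s): 4 block(s)
[4]={1,4}  [1]={1,4}

Answer: BISIMILAR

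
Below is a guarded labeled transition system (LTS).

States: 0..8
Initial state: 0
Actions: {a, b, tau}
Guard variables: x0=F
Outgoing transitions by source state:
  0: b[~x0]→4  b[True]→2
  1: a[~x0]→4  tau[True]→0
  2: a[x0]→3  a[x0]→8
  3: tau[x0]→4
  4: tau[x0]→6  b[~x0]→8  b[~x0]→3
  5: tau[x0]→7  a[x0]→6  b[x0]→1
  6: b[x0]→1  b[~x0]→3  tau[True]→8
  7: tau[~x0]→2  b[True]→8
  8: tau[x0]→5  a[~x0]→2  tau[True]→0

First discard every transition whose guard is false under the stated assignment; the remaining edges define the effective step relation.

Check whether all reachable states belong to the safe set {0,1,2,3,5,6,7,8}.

Answer: INVARIANT VIOLATED at state 4

Working:
Allowed set {0,1,2,3,5,6,7,8}
Reachable = {0,2,3,4,8}
  0: ✓
  2: ✓
  3: ✓
  4: outside
  8: ✓
witness against invariant: b → 4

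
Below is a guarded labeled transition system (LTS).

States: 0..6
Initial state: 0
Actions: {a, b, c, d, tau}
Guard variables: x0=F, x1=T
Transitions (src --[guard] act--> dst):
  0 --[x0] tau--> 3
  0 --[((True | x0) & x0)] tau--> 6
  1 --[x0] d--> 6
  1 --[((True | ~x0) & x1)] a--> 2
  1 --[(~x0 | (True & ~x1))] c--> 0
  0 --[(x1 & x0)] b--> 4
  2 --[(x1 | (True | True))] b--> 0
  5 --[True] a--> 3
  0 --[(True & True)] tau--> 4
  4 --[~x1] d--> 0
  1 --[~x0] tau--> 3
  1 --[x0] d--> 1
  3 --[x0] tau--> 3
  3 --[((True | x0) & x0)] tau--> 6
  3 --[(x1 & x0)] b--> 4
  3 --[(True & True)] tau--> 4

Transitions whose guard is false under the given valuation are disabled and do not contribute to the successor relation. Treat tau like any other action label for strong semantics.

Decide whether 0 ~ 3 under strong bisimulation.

Compute ~ classes (split until stable):
  round 0: {{0,1,2,3,4,5,6}}
  round 1: {{0,3},{1},{2},{4,6},{5}}
5 equivalence class(es) (converged in 2)
class of 0: {0,3}; class of 3: {0,3}

Answer: BISIMILAR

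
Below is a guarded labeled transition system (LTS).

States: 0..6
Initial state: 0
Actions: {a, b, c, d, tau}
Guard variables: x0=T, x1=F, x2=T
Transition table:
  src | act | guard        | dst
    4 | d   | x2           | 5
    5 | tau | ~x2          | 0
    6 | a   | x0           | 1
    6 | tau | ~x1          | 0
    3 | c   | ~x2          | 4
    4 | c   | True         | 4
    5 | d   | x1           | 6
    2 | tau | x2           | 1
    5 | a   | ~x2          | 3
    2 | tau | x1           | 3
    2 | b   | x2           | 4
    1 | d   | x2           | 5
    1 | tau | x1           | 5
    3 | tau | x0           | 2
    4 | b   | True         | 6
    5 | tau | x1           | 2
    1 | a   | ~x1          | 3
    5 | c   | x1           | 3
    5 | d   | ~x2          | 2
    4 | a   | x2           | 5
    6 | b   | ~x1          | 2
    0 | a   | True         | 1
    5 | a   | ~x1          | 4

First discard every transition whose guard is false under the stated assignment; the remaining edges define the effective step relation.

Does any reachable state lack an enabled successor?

R = {0,1,2,3,4,5,6}
  0: a→1  [deg 1]
  1: a→3  d→5  [deg 2]
  2: b→4  tau→1  [deg 2]
  3: tau→2  [deg 1]
  4: a→5  b→6  c→4  d→5  [deg 4]
  5: a→4  [deg 1]
  6: a→1  b→2  tau→0  [deg 3]

Answer: DEADLOCK-FREE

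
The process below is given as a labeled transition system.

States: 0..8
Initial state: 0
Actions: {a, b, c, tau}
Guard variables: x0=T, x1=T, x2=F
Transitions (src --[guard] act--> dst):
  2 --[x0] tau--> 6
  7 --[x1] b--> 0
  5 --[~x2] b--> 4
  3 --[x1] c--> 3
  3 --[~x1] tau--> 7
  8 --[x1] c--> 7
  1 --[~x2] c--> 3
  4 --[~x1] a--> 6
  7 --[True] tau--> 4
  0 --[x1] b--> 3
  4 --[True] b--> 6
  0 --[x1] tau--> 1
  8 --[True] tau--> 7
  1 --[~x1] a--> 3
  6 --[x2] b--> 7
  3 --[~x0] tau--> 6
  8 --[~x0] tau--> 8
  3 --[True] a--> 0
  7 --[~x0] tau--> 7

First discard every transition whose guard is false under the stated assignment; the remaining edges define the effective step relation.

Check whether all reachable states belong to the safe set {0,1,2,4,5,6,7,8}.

Answer: INVARIANT VIOLATED at state 3

Analysis:
Allowed set {0,1,2,4,5,6,7,8}
Reachable = {0,1,3}
  0: safe
  1: safe
  3: ✗ unsafe
witness against invariant: b → 3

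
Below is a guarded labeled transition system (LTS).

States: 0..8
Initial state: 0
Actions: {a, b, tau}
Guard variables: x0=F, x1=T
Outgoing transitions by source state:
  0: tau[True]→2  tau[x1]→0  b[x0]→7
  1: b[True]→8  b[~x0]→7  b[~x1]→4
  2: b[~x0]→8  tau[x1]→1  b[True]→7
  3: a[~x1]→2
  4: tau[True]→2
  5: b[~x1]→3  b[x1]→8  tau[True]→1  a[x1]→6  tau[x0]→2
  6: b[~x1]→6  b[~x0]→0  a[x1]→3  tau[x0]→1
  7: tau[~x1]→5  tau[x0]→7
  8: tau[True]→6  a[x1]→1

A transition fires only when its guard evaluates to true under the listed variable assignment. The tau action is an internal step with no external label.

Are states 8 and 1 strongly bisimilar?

Bisimulation quotient by refinement:
  P[0] = {{0,1,2,3,4,5,6,7,8}}
  P[1] = {{0,4},{1},{2},{3,7},{5},{6},{8}}
  P[2] = {{0},{1},{2},{3,7},{4},{5},{6},{8}}
8 equivalence class(es) (converged in 3)
8∈{8}, 1∈{1}

Answer: NOT BISIMILAR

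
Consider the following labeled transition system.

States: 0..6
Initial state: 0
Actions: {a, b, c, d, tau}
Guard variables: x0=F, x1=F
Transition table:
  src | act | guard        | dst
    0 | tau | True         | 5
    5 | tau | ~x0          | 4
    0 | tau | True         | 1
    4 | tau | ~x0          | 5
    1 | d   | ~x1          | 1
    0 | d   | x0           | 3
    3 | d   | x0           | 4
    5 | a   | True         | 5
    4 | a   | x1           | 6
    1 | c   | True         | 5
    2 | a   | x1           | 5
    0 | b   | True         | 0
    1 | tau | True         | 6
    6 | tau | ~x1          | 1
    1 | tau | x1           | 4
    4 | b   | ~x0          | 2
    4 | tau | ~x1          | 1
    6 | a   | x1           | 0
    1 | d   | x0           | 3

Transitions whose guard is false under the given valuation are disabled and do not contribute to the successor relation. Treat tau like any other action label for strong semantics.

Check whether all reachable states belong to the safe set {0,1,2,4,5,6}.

Answer: INVARIANT HOLDS

Working:
Safe = {0,1,2,4,5,6}
Reachable = {0,1,2,4,5,6}
  0: safe
  1: safe
  2: safe
  4: safe
  5: safe
  6: safe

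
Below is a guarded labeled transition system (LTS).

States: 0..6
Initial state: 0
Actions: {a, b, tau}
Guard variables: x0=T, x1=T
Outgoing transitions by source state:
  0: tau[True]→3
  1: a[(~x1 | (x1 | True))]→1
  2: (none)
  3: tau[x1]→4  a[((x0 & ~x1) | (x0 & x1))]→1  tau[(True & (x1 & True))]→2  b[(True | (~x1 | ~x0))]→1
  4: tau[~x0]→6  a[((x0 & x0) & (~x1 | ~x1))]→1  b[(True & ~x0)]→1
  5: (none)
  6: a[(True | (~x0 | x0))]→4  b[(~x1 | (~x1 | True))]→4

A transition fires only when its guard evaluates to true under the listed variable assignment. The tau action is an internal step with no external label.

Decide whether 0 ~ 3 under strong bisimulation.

Refine partition for ~:
  π0 = {{0,1,2,3,4,5,6}}
  π1 = {{0},{1},{2,4,5},{3},{6}}
stable after 2 split(s): 5 block(s)
[0]={0}  [3]={3}

Answer: NOT BISIMILAR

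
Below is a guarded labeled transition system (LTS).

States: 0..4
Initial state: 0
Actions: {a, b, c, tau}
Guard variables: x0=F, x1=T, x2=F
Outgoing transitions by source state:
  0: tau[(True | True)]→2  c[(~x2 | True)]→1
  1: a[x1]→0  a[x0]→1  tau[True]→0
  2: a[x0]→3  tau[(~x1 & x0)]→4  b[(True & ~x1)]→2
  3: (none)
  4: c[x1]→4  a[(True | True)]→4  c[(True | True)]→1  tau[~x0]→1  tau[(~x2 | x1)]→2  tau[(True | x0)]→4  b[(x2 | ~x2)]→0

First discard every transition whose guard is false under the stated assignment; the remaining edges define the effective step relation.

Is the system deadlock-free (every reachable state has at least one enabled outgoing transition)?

Reach set: {0,1,2}
  0: c→1  tau→2  [2 out]
  1: a→0  tau→0  [2 out]
  2: ∅  [STUCK]
Path to 2: tau

Answer: DEADLOCK at state 2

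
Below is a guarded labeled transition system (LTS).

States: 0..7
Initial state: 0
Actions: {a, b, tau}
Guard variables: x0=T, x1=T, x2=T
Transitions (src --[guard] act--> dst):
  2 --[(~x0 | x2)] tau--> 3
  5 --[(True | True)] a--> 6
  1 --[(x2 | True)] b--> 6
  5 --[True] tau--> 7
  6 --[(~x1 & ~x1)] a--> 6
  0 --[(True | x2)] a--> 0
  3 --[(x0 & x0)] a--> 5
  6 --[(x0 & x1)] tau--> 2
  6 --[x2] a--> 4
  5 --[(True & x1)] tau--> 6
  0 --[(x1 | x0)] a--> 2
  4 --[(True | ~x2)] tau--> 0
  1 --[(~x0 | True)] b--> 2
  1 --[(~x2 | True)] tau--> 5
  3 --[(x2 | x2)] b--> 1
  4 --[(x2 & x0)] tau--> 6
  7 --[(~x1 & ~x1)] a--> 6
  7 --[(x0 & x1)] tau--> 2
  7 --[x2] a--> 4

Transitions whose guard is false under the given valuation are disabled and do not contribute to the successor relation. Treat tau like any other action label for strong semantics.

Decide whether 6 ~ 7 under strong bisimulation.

Refine partition for ~:
  π0 = {{0,1,2,3,4,5,6,7}}
  π1 = {{0},{1},{2,4},{3},{5,6,7}}
  π2 = {{0},{1},{2},{3},{4},{5},{6,7}}
Fixed point at round 3; 7 class(es).
6∈{6,7}, 7∈{6,7}

Answer: BISIMILAR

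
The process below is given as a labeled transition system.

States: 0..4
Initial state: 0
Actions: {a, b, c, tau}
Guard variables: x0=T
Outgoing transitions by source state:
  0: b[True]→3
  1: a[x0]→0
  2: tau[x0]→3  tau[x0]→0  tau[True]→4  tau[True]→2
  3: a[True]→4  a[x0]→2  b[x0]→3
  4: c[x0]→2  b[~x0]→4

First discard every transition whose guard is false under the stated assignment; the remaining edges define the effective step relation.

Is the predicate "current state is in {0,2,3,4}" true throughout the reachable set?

Allowed set {0,2,3,4}
Reachable = {0,2,3,4}
  0: ✓
  2: ✓
  3: ✓
  4: ✓

Answer: INVARIANT HOLDS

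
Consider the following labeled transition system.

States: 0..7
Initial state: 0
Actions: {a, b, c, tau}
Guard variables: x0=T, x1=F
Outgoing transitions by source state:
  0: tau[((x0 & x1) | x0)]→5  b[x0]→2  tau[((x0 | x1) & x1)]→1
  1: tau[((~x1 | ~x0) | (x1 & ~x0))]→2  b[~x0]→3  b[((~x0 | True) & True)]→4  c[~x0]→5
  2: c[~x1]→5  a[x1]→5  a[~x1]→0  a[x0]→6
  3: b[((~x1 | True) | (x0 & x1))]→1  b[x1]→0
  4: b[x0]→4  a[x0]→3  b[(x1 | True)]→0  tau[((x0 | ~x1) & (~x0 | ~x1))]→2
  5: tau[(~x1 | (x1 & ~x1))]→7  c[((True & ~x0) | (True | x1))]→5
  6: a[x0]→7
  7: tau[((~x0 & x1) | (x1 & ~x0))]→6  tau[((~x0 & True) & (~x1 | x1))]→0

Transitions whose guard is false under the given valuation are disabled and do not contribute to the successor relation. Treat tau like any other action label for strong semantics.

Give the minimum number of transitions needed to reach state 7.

Layered search for 7:
  Layer 0: {0}
  Layer 1: {2,5}
  Layer 2: {6,7}
depth(7)=2, e.g. tau·tau

Answer: 2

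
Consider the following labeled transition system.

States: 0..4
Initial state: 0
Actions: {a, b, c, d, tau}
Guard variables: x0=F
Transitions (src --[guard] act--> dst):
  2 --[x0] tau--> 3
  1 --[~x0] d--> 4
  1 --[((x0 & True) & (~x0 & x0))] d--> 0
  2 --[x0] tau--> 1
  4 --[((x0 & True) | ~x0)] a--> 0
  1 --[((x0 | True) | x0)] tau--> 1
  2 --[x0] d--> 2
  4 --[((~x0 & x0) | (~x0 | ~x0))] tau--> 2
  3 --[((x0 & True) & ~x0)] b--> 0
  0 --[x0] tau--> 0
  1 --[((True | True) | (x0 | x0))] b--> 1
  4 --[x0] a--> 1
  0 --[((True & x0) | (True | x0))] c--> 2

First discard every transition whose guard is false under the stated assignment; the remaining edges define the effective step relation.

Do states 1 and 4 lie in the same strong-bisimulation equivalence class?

Refine partition for ~:
  π0 = {{0,1,2,3,4}}
  π1 = {{0},{1},{2,3},{4}}
stable after 2 split(s): 4 block(s)
class of 1: {1}; class of 4: {4}

Answer: NOT BISIMILAR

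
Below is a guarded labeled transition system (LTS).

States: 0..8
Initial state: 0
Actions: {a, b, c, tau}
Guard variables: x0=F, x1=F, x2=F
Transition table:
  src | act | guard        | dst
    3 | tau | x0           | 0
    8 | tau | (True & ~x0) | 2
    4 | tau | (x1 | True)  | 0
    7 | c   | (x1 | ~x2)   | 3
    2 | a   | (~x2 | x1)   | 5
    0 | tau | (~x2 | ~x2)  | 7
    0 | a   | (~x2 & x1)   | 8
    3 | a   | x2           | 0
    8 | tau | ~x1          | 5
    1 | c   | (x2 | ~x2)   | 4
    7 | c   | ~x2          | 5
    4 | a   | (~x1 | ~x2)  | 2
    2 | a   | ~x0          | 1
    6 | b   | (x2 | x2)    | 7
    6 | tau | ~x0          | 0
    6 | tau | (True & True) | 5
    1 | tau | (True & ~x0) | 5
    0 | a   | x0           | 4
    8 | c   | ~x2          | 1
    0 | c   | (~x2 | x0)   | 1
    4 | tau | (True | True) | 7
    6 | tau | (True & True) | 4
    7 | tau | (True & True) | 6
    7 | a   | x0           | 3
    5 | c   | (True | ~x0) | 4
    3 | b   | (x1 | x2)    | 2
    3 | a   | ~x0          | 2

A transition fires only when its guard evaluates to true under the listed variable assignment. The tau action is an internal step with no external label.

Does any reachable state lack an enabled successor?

Reachable = {0,1,2,3,4,5,6,7}
  0: c→1  tau→7  [2 exit(s)]
  1: c→4  tau→5  [2 exit(s)]
  2: a→1  a→5  [2 exit(s)]
  3: a→2  [1 exit(s)]
  4: a→2  tau→0  tau→7  [3 exit(s)]
  5: c→4  [1 exit(s)]
  6: tau→0  tau→4  tau→5  [3 exit(s)]
  7: c→3  c→5  tau→6  [3 exit(s)]

Answer: DEADLOCK-FREE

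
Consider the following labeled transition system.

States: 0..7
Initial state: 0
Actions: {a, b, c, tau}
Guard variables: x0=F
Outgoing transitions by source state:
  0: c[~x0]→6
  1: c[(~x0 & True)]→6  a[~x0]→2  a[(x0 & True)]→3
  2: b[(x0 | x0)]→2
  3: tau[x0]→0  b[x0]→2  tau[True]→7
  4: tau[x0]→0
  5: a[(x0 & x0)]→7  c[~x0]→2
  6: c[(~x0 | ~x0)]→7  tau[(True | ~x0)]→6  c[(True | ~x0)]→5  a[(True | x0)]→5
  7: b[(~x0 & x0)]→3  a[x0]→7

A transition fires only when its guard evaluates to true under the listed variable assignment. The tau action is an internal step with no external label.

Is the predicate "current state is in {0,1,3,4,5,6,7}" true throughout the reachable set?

Allowed set {0,1,3,4,5,6,7}
Reach set: {0,2,5,6,7}
  0: ✓
  2: VIOLATES
  5: ✓
  6: ✓
  7: ✓
reach 2 via c·c·c — violates

Answer: INVARIANT VIOLATED at state 2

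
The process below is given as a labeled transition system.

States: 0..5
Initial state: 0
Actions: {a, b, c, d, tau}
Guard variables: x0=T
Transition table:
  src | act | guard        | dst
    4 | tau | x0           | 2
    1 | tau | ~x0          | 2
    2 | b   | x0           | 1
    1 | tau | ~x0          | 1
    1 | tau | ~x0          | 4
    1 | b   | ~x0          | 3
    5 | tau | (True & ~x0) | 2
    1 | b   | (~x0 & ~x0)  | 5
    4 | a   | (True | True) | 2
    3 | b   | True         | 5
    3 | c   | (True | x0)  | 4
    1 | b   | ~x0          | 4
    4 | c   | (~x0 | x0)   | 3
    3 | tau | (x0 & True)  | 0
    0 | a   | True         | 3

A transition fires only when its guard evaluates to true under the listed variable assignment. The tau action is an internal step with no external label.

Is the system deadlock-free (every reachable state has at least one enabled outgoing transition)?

Answer: DEADLOCK at state 1

Working:
Reach set: {0,1,2,3,4,5}
  0: a→3  [1 out]
  1: ∅  [deadlock]
  2: b→1  [1 out]
  3: b→5  c→4  tau→0  [3 out]
  4: a→2  c→3  tau→2  [3 out]
  5: ∅  [deadlock]
Path to 1: a·c·tau·b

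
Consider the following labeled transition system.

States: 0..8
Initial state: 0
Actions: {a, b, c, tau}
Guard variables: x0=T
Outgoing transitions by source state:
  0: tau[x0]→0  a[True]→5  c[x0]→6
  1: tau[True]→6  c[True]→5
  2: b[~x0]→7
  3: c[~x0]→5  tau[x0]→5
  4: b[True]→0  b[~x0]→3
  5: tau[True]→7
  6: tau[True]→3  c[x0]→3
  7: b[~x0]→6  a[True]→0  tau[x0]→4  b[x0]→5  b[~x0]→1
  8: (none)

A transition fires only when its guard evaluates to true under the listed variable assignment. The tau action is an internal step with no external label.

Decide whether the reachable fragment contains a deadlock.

R = {0,3,4,5,6,7}
  0: a→5  c→6  tau→0  [deg 3]
  3: tau→5  [deg 1]
  4: b→0  [deg 1]
  5: tau→7  [deg 1]
  6: c→3  tau→3  [deg 2]
  7: a→0  b→5  tau→4  [deg 3]

Answer: DEADLOCK-FREE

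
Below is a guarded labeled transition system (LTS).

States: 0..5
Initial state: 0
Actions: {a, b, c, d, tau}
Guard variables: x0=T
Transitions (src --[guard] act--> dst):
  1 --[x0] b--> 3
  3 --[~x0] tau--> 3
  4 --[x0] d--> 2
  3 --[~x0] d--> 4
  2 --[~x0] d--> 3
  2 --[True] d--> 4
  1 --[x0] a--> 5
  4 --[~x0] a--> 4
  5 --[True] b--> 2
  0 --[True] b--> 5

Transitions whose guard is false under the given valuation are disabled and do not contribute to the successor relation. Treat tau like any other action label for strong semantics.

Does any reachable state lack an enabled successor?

Answer: DEADLOCK-FREE

Trace:
Reachable = {0,2,4,5}
  0: b→5  [1 exit(s)]
  2: d→4  [1 exit(s)]
  4: d→2  [1 exit(s)]
  5: b→2  [1 exit(s)]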